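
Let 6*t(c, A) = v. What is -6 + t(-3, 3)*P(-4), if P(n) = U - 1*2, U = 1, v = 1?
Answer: -37/6 ≈ -6.1667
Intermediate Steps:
t(c, A) = ⅙ (t(c, A) = (⅙)*1 = ⅙)
P(n) = -1 (P(n) = 1 - 1*2 = 1 - 2 = -1)
-6 + t(-3, 3)*P(-4) = -6 + (⅙)*(-1) = -6 - ⅙ = -37/6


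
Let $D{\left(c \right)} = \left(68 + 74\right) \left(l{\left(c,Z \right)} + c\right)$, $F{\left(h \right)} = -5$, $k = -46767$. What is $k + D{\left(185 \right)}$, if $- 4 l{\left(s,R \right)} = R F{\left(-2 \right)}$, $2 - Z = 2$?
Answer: $-20497$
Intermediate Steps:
$Z = 0$ ($Z = 2 - 2 = 0$)
$l{\left(s,R \right)} = \frac{5 R}{4}$ ($l{\left(s,R \right)} = - \frac{R \left(-5\right)}{4} = - \frac{\left(-5\right) R}{4} = \frac{5 R}{4}$)
$D{\left(c \right)} = 142 c$ ($D{\left(c \right)} = \left(68 + 74\right) \left(\frac{5}{4} \cdot 0 + c\right) = 142 \left(0 + c\right) = 142 c$)
$k + D{\left(185 \right)} = -46767 + 142 \cdot 185 = -46767 + 26270 = -20497$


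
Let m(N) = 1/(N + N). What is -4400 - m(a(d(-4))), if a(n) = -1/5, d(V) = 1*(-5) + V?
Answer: -8795/2 ≈ -4397.5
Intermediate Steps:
d(V) = -5 + V
a(n) = -⅕ (a(n) = -1*⅕ = -⅕)
m(N) = 1/(2*N)
-4400 - m(a(d(-4))) = -4400 - 1/(2*(-⅕)) = -4400 - (-5)/2 = -4400 - 1*(-5/2) = -4400 + 5/2 = -8795/2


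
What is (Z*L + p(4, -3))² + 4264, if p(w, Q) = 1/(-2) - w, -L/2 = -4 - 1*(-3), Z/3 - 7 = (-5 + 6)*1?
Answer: 24625/4 ≈ 6156.3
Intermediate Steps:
Z = 24 (Z = 21 + 3*((-5 + 6)*1) = 21 + 3*(1*1) = 21 + 3*1 = 21 + 3 = 24)
L = 2 (L = -2*(-4 - 1*(-3)) = -2*(-4 + 3) = -2*(-1) = 2)
p(w, Q) = -½ - w
(Z*L + p(4, -3))² + 4264 = (24*2 + (-½ - 1*4))² + 4264 = (48 + (-½ - 4))² + 4264 = (48 - 9/2)² + 4264 = (87/2)² + 4264 = 7569/4 + 4264 = 24625/4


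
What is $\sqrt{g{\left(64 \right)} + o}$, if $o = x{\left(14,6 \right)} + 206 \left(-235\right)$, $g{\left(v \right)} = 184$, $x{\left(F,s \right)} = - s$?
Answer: $2 i \sqrt{12058} \approx 219.62 i$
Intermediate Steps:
$o = -48416$ ($o = \left(-1\right) 6 + 206 \left(-235\right) = -6 - 48410 = -48416$)
$\sqrt{g{\left(64 \right)} + o} = \sqrt{184 - 48416} = \sqrt{-48232} = 2 i \sqrt{12058}$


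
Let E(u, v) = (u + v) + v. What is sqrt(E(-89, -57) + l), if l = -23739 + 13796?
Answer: I*sqrt(10146) ≈ 100.73*I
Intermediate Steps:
l = -9943
E(u, v) = u + 2*v
sqrt(E(-89, -57) + l) = sqrt((-89 + 2*(-57)) - 9943) = sqrt((-89 - 114) - 9943) = sqrt(-203 - 9943) = sqrt(-10146) = I*sqrt(10146)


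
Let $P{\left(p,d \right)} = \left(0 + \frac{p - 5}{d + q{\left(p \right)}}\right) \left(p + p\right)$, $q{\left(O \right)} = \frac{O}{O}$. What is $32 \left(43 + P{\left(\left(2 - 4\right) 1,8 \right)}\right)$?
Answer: $\frac{13280}{9} \approx 1475.6$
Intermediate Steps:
$q{\left(O \right)} = 1$
$P{\left(p,d \right)} = \frac{2 p \left(-5 + p\right)}{1 + d}$ ($P{\left(p,d \right)} = \left(0 + \frac{p - 5}{d + 1}\right) \left(p + p\right) = \left(0 + \frac{-5 + p}{1 + d}\right) 2 p = \frac{-5 + p}{1 + d} 2 p = \frac{2 p \left(-5 + p\right)}{1 + d}$)
$32 \left(43 + P{\left(\left(2 - 4\right) 1,8 \right)}\right) = 32 \left(43 + \frac{2 \left(2 - 4\right) 1 \left(-5 + \left(2 - 4\right) 1\right)}{1 + 8}\right) = 32 \left(43 + \frac{2 \left(\left(-2\right) 1\right) \left(-5 - 2\right)}{9}\right) = 32 \left(43 + 2 \left(-2\right) \frac{1}{9} \left(-5 - 2\right)\right) = 32 \left(43 + 2 \left(-2\right) \frac{1}{9} \left(-7\right)\right) = 32 \left(43 + \frac{28}{9}\right) = 32 \cdot \frac{415}{9} = \frac{13280}{9}$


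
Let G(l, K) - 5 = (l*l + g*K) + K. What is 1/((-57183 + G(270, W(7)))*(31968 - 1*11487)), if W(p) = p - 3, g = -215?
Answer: 1/304470546 ≈ 3.2844e-9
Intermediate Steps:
W(p) = -3 + p
G(l, K) = 5 + l² - 214*K (G(l, K) = 5 + ((l*l - 215*K) + K) = 5 + ((l² - 215*K) + K) = 5 + (l² - 214*K) = 5 + l² - 214*K)
1/((-57183 + G(270, W(7)))*(31968 - 1*11487)) = 1/((-57183 + (5 + 270² - 214*(-3 + 7)))*(31968 - 1*11487)) = 1/((-57183 + (5 + 72900 - 214*4))*(31968 - 11487)) = 1/((-57183 + (5 + 72900 - 856))*20481) = (1/20481)/(-57183 + 72049) = (1/20481)/14866 = (1/14866)*(1/20481) = 1/304470546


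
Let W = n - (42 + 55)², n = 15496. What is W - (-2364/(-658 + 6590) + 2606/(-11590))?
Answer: 52316943889/8593985 ≈ 6087.6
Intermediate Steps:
W = 6087 (W = 15496 - (42 + 55)² = 15496 - 1*97² = 15496 - 1*9409 = 15496 - 9409 = 6087)
W - (-2364/(-658 + 6590) + 2606/(-11590)) = 6087 - (-2364/(-658 + 6590) + 2606/(-11590)) = 6087 - (-2364/5932 + 2606*(-1/11590)) = 6087 - (-2364*1/5932 - 1303/5795) = 6087 - (-591/1483 - 1303/5795) = 6087 - 1*(-5357194/8593985) = 6087 + 5357194/8593985 = 52316943889/8593985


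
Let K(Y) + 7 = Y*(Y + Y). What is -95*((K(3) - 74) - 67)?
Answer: 12350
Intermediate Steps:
K(Y) = -7 + 2*Y² (K(Y) = -7 + Y*(Y + Y) = -7 + Y*(2*Y) = -7 + 2*Y²)
-95*((K(3) - 74) - 67) = -95*(((-7 + 2*3²) - 74) - 67) = -95*(((-7 + 2*9) - 74) - 67) = -95*(((-7 + 18) - 74) - 67) = -95*((11 - 74) - 67) = -95*(-63 - 67) = -95*(-130) = 12350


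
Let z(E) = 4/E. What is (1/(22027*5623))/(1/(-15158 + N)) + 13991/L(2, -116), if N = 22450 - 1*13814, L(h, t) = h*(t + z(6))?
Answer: -5198688834057/85709612132 ≈ -60.655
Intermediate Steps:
L(h, t) = h*(⅔ + t) (L(h, t) = h*(t + 4/6) = h*(t + 4*(⅙)) = h*(t + ⅔) = h*(⅔ + t))
N = 8636 (N = 22450 - 13814 = 8636)
(1/(22027*5623))/(1/(-15158 + N)) + 13991/L(2, -116) = (1/(22027*5623))/(1/(-15158 + 8636)) + 13991/(((⅓)*2*(2 + 3*(-116)))) = ((1/22027)*(1/5623))/(1/(-6522)) + 13991/(((⅓)*2*(2 - 348))) = 1/(123857821*(-1/6522)) + 13991/(((⅓)*2*(-346))) = (1/123857821)*(-6522) + 13991/(-692/3) = -6522/123857821 + 13991*(-3/692) = -6522/123857821 - 41973/692 = -5198688834057/85709612132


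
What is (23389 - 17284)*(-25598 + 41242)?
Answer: 95506620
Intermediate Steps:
(23389 - 17284)*(-25598 + 41242) = 6105*15644 = 95506620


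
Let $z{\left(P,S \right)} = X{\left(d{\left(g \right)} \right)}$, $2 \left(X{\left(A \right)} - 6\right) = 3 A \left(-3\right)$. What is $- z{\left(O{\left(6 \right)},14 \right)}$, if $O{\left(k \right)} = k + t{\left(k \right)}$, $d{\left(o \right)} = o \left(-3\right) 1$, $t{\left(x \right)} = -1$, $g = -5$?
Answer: $\frac{123}{2} \approx 61.5$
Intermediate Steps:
$d{\left(o \right)} = - 3 o$ ($d{\left(o \right)} = - 3 o 1 = - 3 o$)
$O{\left(k \right)} = -1 + k$ ($O{\left(k \right)} = k - 1 = -1 + k$)
$X{\left(A \right)} = 6 - \frac{9 A}{2}$ ($X{\left(A \right)} = 6 + \frac{3 A \left(-3\right)}{2} = 6 + \frac{\left(-9\right) A}{2} = 6 - \frac{9 A}{2}$)
$z{\left(P,S \right)} = - \frac{123}{2}$ ($z{\left(P,S \right)} = 6 - \frac{9 \left(\left(-3\right) \left(-5\right)\right)}{2} = 6 - \frac{135}{2} = - \frac{123}{2}$)
$- z{\left(O{\left(6 \right)},14 \right)} = \left(-1\right) \left(- \frac{123}{2}\right) = \frac{123}{2}$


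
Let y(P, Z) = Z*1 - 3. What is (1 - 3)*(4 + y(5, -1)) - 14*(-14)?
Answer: 196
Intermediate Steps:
y(P, Z) = -3 + Z (y(P, Z) = Z - 3 = -3 + Z)
(1 - 3)*(4 + y(5, -1)) - 14*(-14) = (1 - 3)*(4 + (-3 - 1)) - 14*(-14) = -2*(4 - 4) + 196 = -2*0 + 196 = 0 + 196 = 196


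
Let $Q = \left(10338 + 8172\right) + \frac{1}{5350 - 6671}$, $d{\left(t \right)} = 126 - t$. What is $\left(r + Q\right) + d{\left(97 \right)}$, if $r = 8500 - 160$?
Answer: $\frac{35507158}{1321} \approx 26879.0$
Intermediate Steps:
$Q = \frac{24451709}{1321}$ ($Q = 18510 + \frac{1}{-1321} = 18510 - \frac{1}{1321} = \frac{24451709}{1321} \approx 18510.0$)
$r = 8340$
$\left(r + Q\right) + d{\left(97 \right)} = \left(8340 + \frac{24451709}{1321}\right) + \left(126 - 97\right) = \frac{35468849}{1321} + \left(126 - 97\right) = \frac{35468849}{1321} + 29 = \frac{35507158}{1321}$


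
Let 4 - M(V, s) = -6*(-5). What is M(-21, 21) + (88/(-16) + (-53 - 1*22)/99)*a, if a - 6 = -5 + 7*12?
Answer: -36821/66 ≈ -557.89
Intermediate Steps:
a = 85 (a = 6 + (-5 + 7*12) = 6 + (-5 + 84) = 6 + 79 = 85)
M(V, s) = -26 (M(V, s) = 4 - (-6)*(-5) = 4 - 1*30 = 4 - 30 = -26)
M(-21, 21) + (88/(-16) + (-53 - 1*22)/99)*a = -26 + (88/(-16) + (-53 - 1*22)/99)*85 = -26 + (88*(-1/16) + (-53 - 22)*(1/99))*85 = -26 + (-11/2 - 75*1/99)*85 = -26 + (-11/2 - 25/33)*85 = -26 - 413/66*85 = -26 - 35105/66 = -36821/66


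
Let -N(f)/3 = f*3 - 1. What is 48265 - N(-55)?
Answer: 47767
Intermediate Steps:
N(f) = 3 - 9*f (N(f) = -3*(f*3 - 1) = -3*(3*f - 1) = -3*(-1 + 3*f) = 3 - 9*f)
48265 - N(-55) = 48265 - (3 - 9*(-55)) = 48265 - (3 + 495) = 48265 - 1*498 = 48265 - 498 = 47767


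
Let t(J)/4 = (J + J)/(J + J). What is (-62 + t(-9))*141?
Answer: -8178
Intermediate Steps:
t(J) = 4 (t(J) = 4*((J + J)/(J + J)) = 4*((2*J)/((2*J))) = 4*((2*J)*(1/(2*J))) = 4*1 = 4)
(-62 + t(-9))*141 = (-62 + 4)*141 = -58*141 = -8178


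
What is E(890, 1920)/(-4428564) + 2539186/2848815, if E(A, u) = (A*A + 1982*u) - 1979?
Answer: -615651800437/4205386517220 ≈ -0.14640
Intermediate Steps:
E(A, u) = -1979 + A**2 + 1982*u (E(A, u) = (A**2 + 1982*u) - 1979 = -1979 + A**2 + 1982*u)
E(890, 1920)/(-4428564) + 2539186/2848815 = (-1979 + 890**2 + 1982*1920)/(-4428564) + 2539186/2848815 = (-1979 + 792100 + 3805440)*(-1/4428564) + 2539186*(1/2848815) = 4595561*(-1/4428564) + 2539186/2848815 = -4595561/4428564 + 2539186/2848815 = -615651800437/4205386517220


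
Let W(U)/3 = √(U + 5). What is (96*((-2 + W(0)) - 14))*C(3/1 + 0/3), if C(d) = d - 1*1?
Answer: -3072 + 576*√5 ≈ -1784.0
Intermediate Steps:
W(U) = 3*√(5 + U) (W(U) = 3*√(U + 5) = 3*√(5 + U))
C(d) = -1 + d (C(d) = d - 1 = -1 + d)
(96*((-2 + W(0)) - 14))*C(3/1 + 0/3) = (96*((-2 + 3*√(5 + 0)) - 14))*(-1 + (3/1 + 0/3)) = (96*((-2 + 3*√5) - 14))*(-1 + (3*1 + 0*(⅓))) = (96*(-16 + 3*√5))*(-1 + (3 + 0)) = (-1536 + 288*√5)*(-1 + 3) = (-1536 + 288*√5)*2 = -3072 + 576*√5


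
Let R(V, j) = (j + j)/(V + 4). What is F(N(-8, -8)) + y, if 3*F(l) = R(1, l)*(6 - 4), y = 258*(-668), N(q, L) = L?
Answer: -2585192/15 ≈ -1.7235e+5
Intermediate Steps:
R(V, j) = 2*j/(4 + V) (R(V, j) = (2*j)/(4 + V) = 2*j/(4 + V))
y = -172344
F(l) = 4*l/15 (F(l) = ((2*l/(4 + 1))*(6 - 4))/3 = ((2*l/5)*2)/3 = (4*l/5)/3 = 4*l/15)
F(N(-8, -8)) + y = (4/15)*(-8) - 172344 = -32/15 - 172344 = -2585192/15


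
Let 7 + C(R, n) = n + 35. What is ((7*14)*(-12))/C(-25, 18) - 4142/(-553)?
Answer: -229898/12719 ≈ -18.075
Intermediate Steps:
C(R, n) = 28 + n (C(R, n) = -7 + (n + 35) = -7 + (35 + n) = 28 + n)
((7*14)*(-12))/C(-25, 18) - 4142/(-553) = ((7*14)*(-12))/(28 + 18) - 4142/(-553) = (98*(-12))/46 - 4142*(-1/553) = -1176*1/46 + 4142/553 = -588/23 + 4142/553 = -229898/12719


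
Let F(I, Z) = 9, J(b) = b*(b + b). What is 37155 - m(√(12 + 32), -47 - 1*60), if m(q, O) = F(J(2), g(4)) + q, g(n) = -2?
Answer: 37146 - 2*√11 ≈ 37139.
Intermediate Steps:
J(b) = 2*b² (J(b) = b*(2*b) = 2*b²)
m(q, O) = 9 + q
37155 - m(√(12 + 32), -47 - 1*60) = 37155 - (9 + √(12 + 32)) = 37155 - (9 + √44) = 37155 - (9 + 2*√11) = 37155 + (-9 - 2*√11) = 37146 - 2*√11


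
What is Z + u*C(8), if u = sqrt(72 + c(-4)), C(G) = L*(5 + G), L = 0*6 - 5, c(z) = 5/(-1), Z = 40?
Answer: 40 - 65*sqrt(67) ≈ -492.05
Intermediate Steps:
c(z) = -5 (c(z) = 5*(-1) = -5)
L = -5 (L = 0 - 5 = -5)
C(G) = -25 - 5*G (C(G) = -5*(5 + G) = -25 - 5*G)
u = sqrt(67) (u = sqrt(72 - 5) = sqrt(67) ≈ 8.1853)
Z + u*C(8) = 40 + sqrt(67)*(-25 - 5*8) = 40 + sqrt(67)*(-25 - 40) = 40 + sqrt(67)*(-65) = 40 - 65*sqrt(67)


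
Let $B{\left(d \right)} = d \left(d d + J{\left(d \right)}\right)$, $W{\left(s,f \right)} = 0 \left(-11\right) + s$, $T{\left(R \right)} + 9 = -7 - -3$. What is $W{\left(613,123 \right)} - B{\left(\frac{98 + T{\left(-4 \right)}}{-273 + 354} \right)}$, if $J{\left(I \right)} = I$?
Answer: $\frac{324573983}{531441} \approx 610.74$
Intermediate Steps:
$T{\left(R \right)} = -13$ ($T{\left(R \right)} = -9 - 4 = -13$)
$W{\left(s,f \right)} = s$ ($W{\left(s,f \right)} = 0 + s = s$)
$B{\left(d \right)} = d \left(d + d^{2}\right)$ ($B{\left(d \right)} = d \left(d d + d\right) = d \left(d^{2} + d\right) = d \left(d + d^{2}\right)$)
$W{\left(613,123 \right)} - B{\left(\frac{98 + T{\left(-4 \right)}}{-273 + 354} \right)} = 613 - \left(\frac{98 - 13}{-273 + 354}\right)^{2} \left(1 + \frac{98 - 13}{-273 + 354}\right) = 613 - \left(\frac{85}{81}\right)^{2} \left(1 + \frac{85}{81}\right) = 613 - \frac{7225}{6561} \cdot \frac{166}{81} = 613 - \frac{1199350}{531441} = \frac{324573983}{531441}$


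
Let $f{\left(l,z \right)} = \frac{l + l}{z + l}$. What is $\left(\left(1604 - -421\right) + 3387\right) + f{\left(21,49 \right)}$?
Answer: $\frac{27063}{5} \approx 5412.6$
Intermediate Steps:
$f{\left(l,z \right)} = \frac{2 l}{l + z}$
$\left(\left(1604 - -421\right) + 3387\right) + f{\left(21,49 \right)} = \left(\left(1604 - -421\right) + 3387\right) + 2 \cdot 21 \frac{1}{21 + 49} = \left(\left(1604 + 421\right) + 3387\right) + 2 \cdot 21 \cdot \frac{1}{70} = \left(2025 + 3387\right) + 2 \cdot 21 \cdot \frac{1}{70} = 5412 + \frac{3}{5} = \frac{27063}{5}$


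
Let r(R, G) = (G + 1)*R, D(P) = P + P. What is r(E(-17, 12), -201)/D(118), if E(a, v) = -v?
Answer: 600/59 ≈ 10.169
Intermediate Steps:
D(P) = 2*P
r(R, G) = R*(1 + G) (r(R, G) = (1 + G)*R = R*(1 + G))
r(E(-17, 12), -201)/D(118) = ((-1*12)*(1 - 201))/((2*118)) = -12*(-200)/236 = 2400*(1/236) = 600/59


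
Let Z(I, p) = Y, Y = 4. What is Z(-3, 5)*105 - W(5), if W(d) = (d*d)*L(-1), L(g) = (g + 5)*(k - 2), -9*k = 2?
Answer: 5780/9 ≈ 642.22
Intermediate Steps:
k = -2/9 (k = -⅑*2 = -2/9 ≈ -0.22222)
L(g) = -100/9 - 20*g/9 (L(g) = (g + 5)*(-2/9 - 2) = (5 + g)*(-20/9) = -100/9 - 20*g/9)
W(d) = -80*d²/9 (W(d) = (d*d)*(-100/9 - 20/9*(-1)) = d²*(-100/9 + 20/9) = d²*(-80/9) = -80*d²/9)
Z(I, p) = 4
Z(-3, 5)*105 - W(5) = 4*105 - (-80)*5²/9 = 420 - (-80)*25/9 = 420 - 1*(-2000/9) = 420 + 2000/9 = 5780/9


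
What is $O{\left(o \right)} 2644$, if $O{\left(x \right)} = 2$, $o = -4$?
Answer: $5288$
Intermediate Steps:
$O{\left(o \right)} 2644 = 2 \cdot 2644 = 5288$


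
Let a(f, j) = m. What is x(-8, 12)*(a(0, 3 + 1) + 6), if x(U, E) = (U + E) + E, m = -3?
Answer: 48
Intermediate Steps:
a(f, j) = -3
x(U, E) = U + 2*E (x(U, E) = (E + U) + E = U + 2*E)
x(-8, 12)*(a(0, 3 + 1) + 6) = (-8 + 2*12)*(-3 + 6) = (-8 + 24)*3 = 16*3 = 48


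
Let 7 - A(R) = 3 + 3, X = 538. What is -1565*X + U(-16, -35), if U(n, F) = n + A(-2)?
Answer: -841985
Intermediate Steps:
A(R) = 1 (A(R) = 7 - (3 + 3) = 7 - 1*6 = 7 - 6 = 1)
U(n, F) = 1 + n (U(n, F) = n + 1 = 1 + n)
-1565*X + U(-16, -35) = -1565*538 + (1 - 16) = -841970 - 15 = -841985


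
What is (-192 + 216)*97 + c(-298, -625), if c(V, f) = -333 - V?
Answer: 2293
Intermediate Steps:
(-192 + 216)*97 + c(-298, -625) = (-192 + 216)*97 + (-333 - 1*(-298)) = 24*97 + (-333 + 298) = 2328 - 35 = 2293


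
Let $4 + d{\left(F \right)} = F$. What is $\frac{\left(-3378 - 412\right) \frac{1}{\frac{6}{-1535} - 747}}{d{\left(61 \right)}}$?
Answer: $\frac{5817650}{65359107} \approx 0.089011$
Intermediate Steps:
$d{\left(F \right)} = -4 + F$
$\frac{\left(-3378 - 412\right) \frac{1}{\frac{6}{-1535} - 747}}{d{\left(61 \right)}} = \frac{\left(-3378 - 412\right) \frac{1}{\frac{6}{-1535} - 747}}{-4 + 61} = \frac{\left(-3790\right) \frac{1}{6 \left(- \frac{1}{1535}\right) - 747}}{57} = - \frac{3790}{- \frac{6}{1535} - 747} \cdot \frac{1}{57} = - \frac{3790}{- \frac{1146651}{1535}} \cdot \frac{1}{57} = \left(-3790\right) \left(- \frac{1535}{1146651}\right) \frac{1}{57} = \frac{5817650}{1146651} \cdot \frac{1}{57} = \frac{5817650}{65359107}$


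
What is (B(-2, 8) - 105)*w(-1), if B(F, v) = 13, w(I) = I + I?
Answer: 184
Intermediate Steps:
w(I) = 2*I
(B(-2, 8) - 105)*w(-1) = (13 - 105)*(2*(-1)) = -92*(-2) = 184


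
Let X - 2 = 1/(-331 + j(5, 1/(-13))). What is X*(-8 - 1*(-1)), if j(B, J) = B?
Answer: -4557/326 ≈ -13.979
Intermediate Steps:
X = 651/326 (X = 2 + 1/(-331 + 5) = 2 + 1/(-326) = 2 - 1/326 = 651/326 ≈ 1.9969)
X*(-8 - 1*(-1)) = 651*(-8 - 1*(-1))/326 = 651*(-8 + 1)/326 = (651/326)*(-7) = -4557/326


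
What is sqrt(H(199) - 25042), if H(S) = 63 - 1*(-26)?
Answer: I*sqrt(24953) ≈ 157.97*I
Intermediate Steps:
H(S) = 89 (H(S) = 63 + 26 = 89)
sqrt(H(199) - 25042) = sqrt(89 - 25042) = sqrt(-24953) = I*sqrt(24953)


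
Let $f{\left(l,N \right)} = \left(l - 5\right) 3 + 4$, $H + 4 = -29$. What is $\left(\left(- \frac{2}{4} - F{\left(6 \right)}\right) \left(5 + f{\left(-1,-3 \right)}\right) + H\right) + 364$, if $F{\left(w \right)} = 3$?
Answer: $\frac{725}{2} \approx 362.5$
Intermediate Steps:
$H = -33$ ($H = -4 - 29 = -33$)
$f{\left(l,N \right)} = -11 + 3 l$ ($f{\left(l,N \right)} = \left(-5 + l\right) 3 + 4 = \left(-15 + 3 l\right) + 4 = -11 + 3 l$)
$\left(\left(- \frac{2}{4} - F{\left(6 \right)}\right) \left(5 + f{\left(-1,-3 \right)}\right) + H\right) + 364 = \left(\left(- \frac{2}{4} - 3\right) \left(5 + \left(-11 + 3 \left(-1\right)\right)\right) - 33\right) + 364 = \left(\left(\left(-2\right) \frac{1}{4} - 3\right) \left(5 - 14\right) - 33\right) + 364 = \left(\left(- \frac{1}{2} - 3\right) \left(5 - 14\right) - 33\right) + 364 = \left(\left(- \frac{7}{2}\right) \left(-9\right) - 33\right) + 364 = \left(\frac{63}{2} - 33\right) + 364 = - \frac{3}{2} + 364 = \frac{725}{2}$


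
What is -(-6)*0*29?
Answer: 0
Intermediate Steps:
-(-6)*0*29 = -2*0*29 = 0*29 = 0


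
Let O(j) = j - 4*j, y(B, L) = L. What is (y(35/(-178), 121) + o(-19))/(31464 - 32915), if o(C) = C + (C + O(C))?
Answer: -140/1451 ≈ -0.096485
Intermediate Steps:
O(j) = -3*j
o(C) = -C (o(C) = C + (C - 3*C) = C - 2*C = -C)
(y(35/(-178), 121) + o(-19))/(31464 - 32915) = (121 - 1*(-19))/(31464 - 32915) = (121 + 19)/(-1451) = 140*(-1/1451) = -140/1451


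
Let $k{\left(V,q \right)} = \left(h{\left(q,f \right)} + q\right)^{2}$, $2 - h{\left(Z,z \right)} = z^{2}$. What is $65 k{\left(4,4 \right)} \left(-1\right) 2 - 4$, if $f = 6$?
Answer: $-117004$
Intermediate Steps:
$h{\left(Z,z \right)} = 2 - z^{2}$
$k{\left(V,q \right)} = \left(-34 + q\right)^{2}$ ($k{\left(V,q \right)} = \left(\left(2 - 6^{2}\right) + q\right)^{2} = \left(\left(2 - 36\right) + q\right)^{2} = \left(-34 + q\right)^{2}$)
$65 k{\left(4,4 \right)} \left(-1\right) 2 - 4 = 65 \left(-34 + 4\right)^{2} \left(-1\right) 2 - 4 = 65 \left(-30\right)^{2} \left(-1\right) 2 - 4 = 65 \cdot 900 \left(-1\right) 2 - 4 = 65 \left(\left(-900\right) 2\right) - 4 = 65 \left(-1800\right) - 4 = -117000 - 4 = -117004$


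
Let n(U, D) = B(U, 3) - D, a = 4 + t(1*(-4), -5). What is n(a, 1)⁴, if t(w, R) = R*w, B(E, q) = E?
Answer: 279841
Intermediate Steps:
a = 24 (a = 4 - 5*(-4) = 4 + 20 = 24)
n(U, D) = U - D
n(a, 1)⁴ = (24 - 1*1)⁴ = (24 - 1)⁴ = 23⁴ = 279841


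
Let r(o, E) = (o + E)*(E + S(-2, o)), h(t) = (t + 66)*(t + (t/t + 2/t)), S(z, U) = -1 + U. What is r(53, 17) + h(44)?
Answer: 9785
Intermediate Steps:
h(t) = (66 + t)*(1 + t + 2/t) (h(t) = (66 + t)*(t + (1 + 2/t)) = (66 + t)*(1 + t + 2/t))
r(o, E) = (E + o)*(-1 + E + o) (r(o, E) = (o + E)*(E + (-1 + o)) = (E + o)*(-1 + E + o))
r(53, 17) + h(44) = (17² + 53² - 1*17 - 1*53 + 2*17*53) + (68 + 44² + 67*44 + 132/44) = (289 + 2809 - 17 - 53 + 1802) + (68 + 1936 + 2948 + 132*(1/44)) = 4830 + (68 + 1936 + 2948 + 3) = 4830 + 4955 = 9785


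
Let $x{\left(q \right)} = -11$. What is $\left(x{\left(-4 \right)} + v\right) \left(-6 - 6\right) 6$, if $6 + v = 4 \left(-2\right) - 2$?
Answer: $1944$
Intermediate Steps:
$v = -16$ ($v = -6 + \left(4 \left(-2\right) - 2\right) = -6 + \left(-8 + \left(-2 + 0\right)\right) = -6 - 10 = -16$)
$\left(x{\left(-4 \right)} + v\right) \left(-6 - 6\right) 6 = \left(-11 - 16\right) \left(-6 - 6\right) 6 = - 27 \left(\left(-12\right) 6\right) = \left(-27\right) \left(-72\right) = 1944$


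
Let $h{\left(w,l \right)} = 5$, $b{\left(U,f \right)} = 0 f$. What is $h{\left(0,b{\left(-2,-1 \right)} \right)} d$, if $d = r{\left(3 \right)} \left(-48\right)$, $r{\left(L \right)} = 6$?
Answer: $-1440$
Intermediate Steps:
$b{\left(U,f \right)} = 0$
$d = -288$ ($d = 6 \left(-48\right) = -288$)
$h{\left(0,b{\left(-2,-1 \right)} \right)} d = 5 \left(-288\right) = -1440$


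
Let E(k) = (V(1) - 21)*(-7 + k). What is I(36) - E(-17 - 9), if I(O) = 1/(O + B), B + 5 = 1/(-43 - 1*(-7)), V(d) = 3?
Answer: -662274/1115 ≈ -593.97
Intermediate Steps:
B = -181/36 (B = -5 + 1/(-43 - 1*(-7)) = -5 + 1/(-43 + 7) = -5 + 1/(-36) = -5 - 1/36 = -181/36 ≈ -5.0278)
E(k) = 126 - 18*k (E(k) = (3 - 21)*(-7 + k) = -18*(-7 + k) = 126 - 18*k)
I(O) = 1/(-181/36 + O) (I(O) = 1/(O - 181/36) = 1/(-181/36 + O))
I(36) - E(-17 - 9) = 36/(-181 + 36*36) - (126 - 18*(-17 - 9)) = 36/(-181 + 1296) - (126 - 18*(-26)) = 36/1115 - (126 + 468) = 36*(1/1115) - 1*594 = 36/1115 - 594 = -662274/1115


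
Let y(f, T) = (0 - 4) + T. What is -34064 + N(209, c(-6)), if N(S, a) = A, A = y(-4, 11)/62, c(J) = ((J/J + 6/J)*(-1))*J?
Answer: -2111961/62 ≈ -34064.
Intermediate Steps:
c(J) = J*(-1 - 6/J) (c(J) = ((1 + 6/J)*(-1))*J = (-1 - 6/J)*J = J*(-1 - 6/J))
y(f, T) = -4 + T
A = 7/62 (A = (-4 + 11)/62 = 7*(1/62) = 7/62 ≈ 0.11290)
N(S, a) = 7/62
-34064 + N(209, c(-6)) = -34064 + 7/62 = -2111961/62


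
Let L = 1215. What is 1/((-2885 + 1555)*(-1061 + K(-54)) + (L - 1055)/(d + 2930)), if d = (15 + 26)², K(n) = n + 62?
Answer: 4611/6457659550 ≈ 7.1404e-7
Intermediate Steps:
K(n) = 62 + n
d = 1681 (d = 41² = 1681)
1/((-2885 + 1555)*(-1061 + K(-54)) + (L - 1055)/(d + 2930)) = 1/((-2885 + 1555)*(-1061 + (62 - 54)) + (1215 - 1055)/(1681 + 2930)) = 1/(-1330*(-1061 + 8) + 160/4611) = 1/(-1330*(-1053) + 160*(1/4611)) = 1/(1400490 + 160/4611) = 1/(6457659550/4611) = 4611/6457659550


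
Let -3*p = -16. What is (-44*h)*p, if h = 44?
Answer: -30976/3 ≈ -10325.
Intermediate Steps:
p = 16/3 (p = -⅓*(-16) = 16/3 ≈ 5.3333)
(-44*h)*p = -44*44*(16/3) = -1936*16/3 = -30976/3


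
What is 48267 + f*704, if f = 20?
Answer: 62347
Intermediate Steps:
48267 + f*704 = 48267 + 20*704 = 48267 + 14080 = 62347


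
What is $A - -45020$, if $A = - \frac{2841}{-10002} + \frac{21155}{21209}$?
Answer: $\frac{3183491101813}{70710806} \approx 45021.0$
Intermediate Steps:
$A = \frac{90615693}{70710806}$ ($A = \left(-2841\right) \left(- \frac{1}{10002}\right) + 21155 \cdot \frac{1}{21209} = \frac{947}{3334} + \frac{21155}{21209} = \frac{90615693}{70710806} \approx 1.2815$)
$A - -45020 = \frac{90615693}{70710806} - -45020 = \frac{90615693}{70710806} + 45020 = \frac{3183491101813}{70710806}$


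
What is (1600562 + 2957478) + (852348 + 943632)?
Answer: 6354020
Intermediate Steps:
(1600562 + 2957478) + (852348 + 943632) = 4558040 + 1795980 = 6354020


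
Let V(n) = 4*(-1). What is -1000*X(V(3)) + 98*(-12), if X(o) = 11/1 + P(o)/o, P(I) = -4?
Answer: -13176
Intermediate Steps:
V(n) = -4
X(o) = 11 - 4/o (X(o) = 11/1 - 4/o = 11*1 - 4/o = 11 - 4/o)
-1000*X(V(3)) + 98*(-12) = -1000*(11 - 4/(-4)) + 98*(-12) = -1000*(11 - 4*(-¼)) - 1176 = -1000*(11 + 1) - 1176 = -1000*12 - 1176 = -12000 - 1176 = -13176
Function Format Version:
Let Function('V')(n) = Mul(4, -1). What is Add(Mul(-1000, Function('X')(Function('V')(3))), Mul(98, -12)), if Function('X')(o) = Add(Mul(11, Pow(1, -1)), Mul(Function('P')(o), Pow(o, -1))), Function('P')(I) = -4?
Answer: -13176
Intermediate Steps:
Function('V')(n) = -4
Function('X')(o) = Add(11, Mul(-4, Pow(o, -1))) (Function('X')(o) = Add(Mul(11, Pow(1, -1)), Mul(-4, Pow(o, -1))) = Add(Mul(11, 1), Mul(-4, Pow(o, -1))) = Add(11, Mul(-4, Pow(o, -1))))
Add(Mul(-1000, Function('X')(Function('V')(3))), Mul(98, -12)) = Add(Mul(-1000, Add(11, Mul(-4, Pow(-4, -1)))), Mul(98, -12)) = Add(Mul(-1000, Add(11, Mul(-4, Rational(-1, 4)))), -1176) = Add(Mul(-1000, Add(11, 1)), -1176) = Add(Mul(-1000, 12), -1176) = Add(-12000, -1176) = -13176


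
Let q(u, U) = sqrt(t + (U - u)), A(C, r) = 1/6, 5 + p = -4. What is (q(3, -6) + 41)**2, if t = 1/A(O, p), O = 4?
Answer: (41 + I*sqrt(3))**2 ≈ 1678.0 + 142.03*I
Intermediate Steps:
p = -9 (p = -5 - 4 = -9)
A(C, r) = 1/6
t = 6 (t = 1/(1/6) = 6)
q(u, U) = sqrt(6 + U - u) (q(u, U) = sqrt(6 + (U - u)) = sqrt(6 + U - u))
(q(3, -6) + 41)**2 = (sqrt(6 - 6 - 1*3) + 41)**2 = (sqrt(6 - 6 - 3) + 41)**2 = (sqrt(-3) + 41)**2 = (I*sqrt(3) + 41)**2 = (41 + I*sqrt(3))**2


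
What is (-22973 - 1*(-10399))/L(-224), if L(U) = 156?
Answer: -6287/78 ≈ -80.603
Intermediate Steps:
(-22973 - 1*(-10399))/L(-224) = (-22973 - 1*(-10399))/156 = (-22973 + 10399)*(1/156) = -12574*1/156 = -6287/78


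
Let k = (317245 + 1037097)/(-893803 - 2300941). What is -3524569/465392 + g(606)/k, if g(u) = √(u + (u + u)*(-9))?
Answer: -3524569/465392 - 1597372*I*√10302/677171 ≈ -7.5733 - 239.42*I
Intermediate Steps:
g(u) = √17*√(-u) (g(u) = √(u + (2*u)*(-9)) = √(u - 18*u) = √(-17*u) = √17*√(-u))
k = -677171/1597372 (k = 1354342/(-3194744) = 1354342*(-1/3194744) = -677171/1597372 ≈ -0.42393)
-3524569/465392 + g(606)/k = -3524569/465392 + (√17*√(-1*606))/(-677171/1597372) = -3524569*1/465392 + (√17*√(-606))*(-1597372/677171) = -3524569/465392 + (√17*(I*√606))*(-1597372/677171) = -3524569/465392 + (I*√10302)*(-1597372/677171) = -3524569/465392 - 1597372*I*√10302/677171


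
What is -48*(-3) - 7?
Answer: 137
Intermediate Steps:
-48*(-3) - 7 = -12*(-12) - 7 = 144 - 7 = 137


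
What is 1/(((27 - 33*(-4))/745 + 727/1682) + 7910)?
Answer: 1253090/9912750953 ≈ 0.00012641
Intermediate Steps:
1/(((27 - 33*(-4))/745 + 727/1682) + 7910) = 1/(((27 + 132)*(1/745) + 727*(1/1682)) + 7910) = 1/((159*(1/745) + 727/1682) + 7910) = 1/((159/745 + 727/1682) + 7910) = 1/(809053/1253090 + 7910) = 1/(9912750953/1253090) = 1253090/9912750953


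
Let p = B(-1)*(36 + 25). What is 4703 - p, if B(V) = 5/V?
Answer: 5008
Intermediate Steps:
p = -305 (p = (5/(-1))*(36 + 25) = (5*(-1))*61 = -5*61 = -305)
4703 - p = 4703 - 1*(-305) = 4703 + 305 = 5008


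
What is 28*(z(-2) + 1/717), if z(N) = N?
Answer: -40124/717 ≈ -55.961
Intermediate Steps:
28*(z(-2) + 1/717) = 28*(-2 + 1/717) = 28*(-1433/717) = -40124/717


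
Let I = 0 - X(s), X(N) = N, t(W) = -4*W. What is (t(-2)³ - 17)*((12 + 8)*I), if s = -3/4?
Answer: 7425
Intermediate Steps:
s = -¾ (s = -3*¼ = -¾ ≈ -0.75000)
I = ¾ (I = 0 - 1*(-¾) = 0 + ¾ = ¾ ≈ 0.75000)
(t(-2)³ - 17)*((12 + 8)*I) = ((-4*(-2))³ - 17)*((12 + 8)*(¾)) = (8³ - 17)*(20*(¾)) = (512 - 17)*15 = 495*15 = 7425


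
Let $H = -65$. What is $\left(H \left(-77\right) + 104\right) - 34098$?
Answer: $-28989$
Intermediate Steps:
$\left(H \left(-77\right) + 104\right) - 34098 = \left(\left(-65\right) \left(-77\right) + 104\right) - 34098 = \left(5005 + 104\right) - 34098 = 5109 - 34098 = -28989$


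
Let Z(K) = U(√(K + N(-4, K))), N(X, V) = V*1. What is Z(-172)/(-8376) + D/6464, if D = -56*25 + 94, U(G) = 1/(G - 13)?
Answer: -350728231/1735942752 + I*√86/2148444 ≈ -0.20204 + 4.3164e-6*I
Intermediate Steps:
N(X, V) = V
U(G) = 1/(-13 + G)
D = -1306 (D = -1400 + 94 = -1306)
Z(K) = 1/(-13 + √2*√K) (Z(K) = 1/(-13 + √(K + K)) = 1/(-13 + √(2*K)) = 1/(-13 + √2*√K))
Z(-172)/(-8376) + D/6464 = 1/(-13 + √2*√(-172)*(-8376)) - 1306/6464 = -1/8376/(-13 + √2*(2*I*√43)) - 1306*1/6464 = -1/8376/(-13 + 2*I*√86) - 653/3232 = -1/(8376*(-13 + 2*I*√86)) - 653/3232 = -653/3232 - 1/(8376*(-13 + 2*I*√86))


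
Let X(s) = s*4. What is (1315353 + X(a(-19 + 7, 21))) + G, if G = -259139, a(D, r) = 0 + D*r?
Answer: 1055206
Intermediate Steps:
a(D, r) = D*r
X(s) = 4*s
(1315353 + X(a(-19 + 7, 21))) + G = (1315353 + 4*((-19 + 7)*21)) - 259139 = (1315353 + 4*(-12*21)) - 259139 = (1315353 + 4*(-252)) - 259139 = (1315353 - 1008) - 259139 = 1314345 - 259139 = 1055206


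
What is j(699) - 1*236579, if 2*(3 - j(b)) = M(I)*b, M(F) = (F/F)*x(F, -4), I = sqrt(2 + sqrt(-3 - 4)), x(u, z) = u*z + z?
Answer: -235178 + 1398*sqrt(2 + I*sqrt(7)) ≈ -2.329e+5 + 1134.3*I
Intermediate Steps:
x(u, z) = z + u*z
I = sqrt(2 + I*sqrt(7)) (I = sqrt(2 + sqrt(-7)) = sqrt(2 + I*sqrt(7)) ≈ 1.6304 + 0.81136*I)
M(F) = -4 - 4*F (M(F) = (F/F)*(-4*(1 + F)) = 1*(-4 - 4*F) = -4 - 4*F)
j(b) = 3 - b*(-4 - 4*sqrt(2 + I*sqrt(7)))/2 (j(b) = 3 - (-4 - 4*sqrt(2 + I*sqrt(7)))*b/2 = 3 - b*(-4 - 4*sqrt(2 + I*sqrt(7)))/2)
j(699) - 1*236579 = (3 + 2*699*(1 + sqrt(2 + I*sqrt(7)))) - 1*236579 = (3 + (1398 + 1398*sqrt(2 + I*sqrt(7)))) - 236579 = (1401 + 1398*sqrt(2 + I*sqrt(7))) - 236579 = -235178 + 1398*sqrt(2 + I*sqrt(7))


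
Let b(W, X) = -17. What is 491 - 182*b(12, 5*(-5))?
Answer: 3585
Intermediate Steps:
491 - 182*b(12, 5*(-5)) = 491 - 182*(-17) = 491 + 3094 = 3585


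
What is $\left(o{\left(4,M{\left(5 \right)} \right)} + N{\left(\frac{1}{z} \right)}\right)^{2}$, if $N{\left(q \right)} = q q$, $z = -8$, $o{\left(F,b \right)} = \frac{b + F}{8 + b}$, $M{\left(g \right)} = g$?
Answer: $\frac{346921}{692224} \approx 0.50117$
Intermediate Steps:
$o{\left(F,b \right)} = \frac{F + b}{8 + b}$
$N{\left(q \right)} = q^{2}$
$\left(o{\left(4,M{\left(5 \right)} \right)} + N{\left(\frac{1}{z} \right)}\right)^{2} = \left(\frac{4 + 5}{8 + 5} + \left(\frac{1}{-8}\right)^{2}\right)^{2} = \left(\frac{1}{13} \cdot 9 + \left(- \frac{1}{8}\right)^{2}\right)^{2} = \left(\frac{1}{13} \cdot 9 + \frac{1}{64}\right)^{2} = \left(\frac{9}{13} + \frac{1}{64}\right)^{2} = \left(\frac{589}{832}\right)^{2} = \frac{346921}{692224}$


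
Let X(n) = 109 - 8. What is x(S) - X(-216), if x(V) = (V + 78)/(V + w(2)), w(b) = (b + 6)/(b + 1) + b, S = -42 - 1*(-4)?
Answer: -511/5 ≈ -102.20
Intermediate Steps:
S = -38 (S = -42 + 4 = -38)
w(b) = b + (6 + b)/(1 + b) (w(b) = (6 + b)/(1 + b) + b = b + (6 + b)/(1 + b))
x(V) = (78 + V)/(14/3 + V) (x(V) = (V + 78)/(V + (6 + 2² + 2*2)/(1 + 2)) = (78 + V)/(V + (6 + 4 + 4)/3) = (78 + V)/(V + (⅓)*14) = (78 + V)/(V + 14/3) = (78 + V)/(14/3 + V))
X(n) = 101
x(S) - X(-216) = 3*(78 - 38)/(14 + 3*(-38)) - 1*101 = 3*40/(14 - 114) - 101 = 3*40/(-100) - 101 = 3*(-1/100)*40 - 101 = -6/5 - 101 = -511/5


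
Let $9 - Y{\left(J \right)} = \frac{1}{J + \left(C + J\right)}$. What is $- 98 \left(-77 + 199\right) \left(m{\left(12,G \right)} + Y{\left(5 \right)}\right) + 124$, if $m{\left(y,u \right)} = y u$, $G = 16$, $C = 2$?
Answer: $- \frac{7206107}{3} \approx -2.402 \cdot 10^{6}$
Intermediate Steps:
$Y{\left(J \right)} = 9 - \frac{1}{2 + 2 J}$ ($Y{\left(J \right)} = 9 - \frac{1}{J + \left(2 + J\right)} = 9 - \frac{1}{2 + 2 J}$)
$m{\left(y,u \right)} = u y$
$- 98 \left(-77 + 199\right) \left(m{\left(12,G \right)} + Y{\left(5 \right)}\right) + 124 = - 98 \left(-77 + 199\right) \left(16 \cdot 12 + \frac{17 + 18 \cdot 5}{2 \left(1 + 5\right)}\right) + 124 = - 98 \cdot 122 \left(192 + \frac{17 + 90}{2 \cdot 6}\right) + 124 = - 98 \cdot 122 \left(192 + \frac{1}{2} \cdot \frac{1}{6} \cdot 107\right) + 124 = - 98 \cdot 122 \left(192 + \frac{107}{12}\right) + 124 = - 98 \cdot 122 \cdot \frac{2411}{12} + 124 = \left(-98\right) \frac{147071}{6} + 124 = - \frac{7206479}{3} + 124 = - \frac{7206107}{3}$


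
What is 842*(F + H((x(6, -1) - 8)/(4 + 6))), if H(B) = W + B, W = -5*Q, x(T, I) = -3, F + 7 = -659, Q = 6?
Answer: -2934791/5 ≈ -5.8696e+5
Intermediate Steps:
F = -666 (F = -7 - 659 = -666)
W = -30 (W = -5*6 = -30)
H(B) = -30 + B
842*(F + H((x(6, -1) - 8)/(4 + 6))) = 842*(-666 + (-30 + (-3 - 8)/(4 + 6))) = 842*(-666 + (-30 - 11/10)) = 842*(-666 - 311/10) = 842*(-6971/10) = -2934791/5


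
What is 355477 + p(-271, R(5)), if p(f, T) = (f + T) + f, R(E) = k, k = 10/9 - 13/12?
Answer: 12777661/36 ≈ 3.5494e+5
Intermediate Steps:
k = 1/36 (k = 10*(1/9) - 13*1/12 = 10/9 - 13/12 = 1/36 ≈ 0.027778)
R(E) = 1/36
p(f, T) = T + 2*f (p(f, T) = (T + f) + f = T + 2*f)
355477 + p(-271, R(5)) = 355477 + (1/36 + 2*(-271)) = 355477 + (1/36 - 542) = 355477 - 19511/36 = 12777661/36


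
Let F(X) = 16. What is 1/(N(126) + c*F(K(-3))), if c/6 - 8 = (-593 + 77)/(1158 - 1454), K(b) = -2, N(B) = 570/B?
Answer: 777/730283 ≈ 0.0010640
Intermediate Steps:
c = 2163/37 (c = 48 + 6*((-593 + 77)/(1158 - 1454)) = 48 + 6*(-516/(-296)) = 48 + 6*(-516*(-1/296)) = 48 + 6*(129/74) = 48 + 387/37 = 2163/37 ≈ 58.459)
1/(N(126) + c*F(K(-3))) = 1/(570/126 + (2163/37)*16) = 1/(570*(1/126) + 34608/37) = 1/(95/21 + 34608/37) = 1/(730283/777) = 777/730283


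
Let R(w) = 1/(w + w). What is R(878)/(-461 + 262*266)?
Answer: 1/121569636 ≈ 8.2257e-9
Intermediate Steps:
R(w) = 1/(2*w)
R(878)/(-461 + 262*266) = ((½)/878)/(-461 + 262*266) = ((½)*(1/878))/(-461 + 69692) = (1/1756)/69231 = (1/1756)*(1/69231) = 1/121569636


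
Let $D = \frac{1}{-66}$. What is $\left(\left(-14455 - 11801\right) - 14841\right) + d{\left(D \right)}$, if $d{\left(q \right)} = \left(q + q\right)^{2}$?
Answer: $- \frac{44754632}{1089} \approx -41097.0$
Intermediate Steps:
$D = - \frac{1}{66} \approx -0.015152$
$d{\left(q \right)} = 4 q^{2}$ ($d{\left(q \right)} = \left(2 q\right)^{2} = 4 q^{2}$)
$\left(\left(-14455 - 11801\right) - 14841\right) + d{\left(D \right)} = \left(\left(-14455 - 11801\right) - 14841\right) + 4 \left(- \frac{1}{66}\right)^{2} = \left(-26256 - 14841\right) + 4 \cdot \frac{1}{4356} = -41097 + \frac{1}{1089} = - \frac{44754632}{1089}$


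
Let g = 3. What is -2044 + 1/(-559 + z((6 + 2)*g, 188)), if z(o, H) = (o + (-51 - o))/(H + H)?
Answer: -429720716/210235 ≈ -2044.0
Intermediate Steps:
z(o, H) = -51/(2*H) (z(o, H) = -51*1/(2*H) = -51/(2*H))
-2044 + 1/(-559 + z((6 + 2)*g, 188)) = -2044 + 1/(-559 - 51/2/188) = -2044 + 1/(-559 - 51/2*1/188) = -2044 + 1/(-559 - 51/376) = -2044 + 1/(-210235/376) = -2044 - 376/210235 = -429720716/210235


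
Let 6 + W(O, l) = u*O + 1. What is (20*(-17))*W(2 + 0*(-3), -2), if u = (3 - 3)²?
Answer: 1700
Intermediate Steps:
u = 0 (u = 0² = 0)
W(O, l) = -5 (W(O, l) = -6 + (0*O + 1) = -6 + (0 + 1) = -6 + 1 = -5)
(20*(-17))*W(2 + 0*(-3), -2) = (20*(-17))*(-5) = -340*(-5) = 1700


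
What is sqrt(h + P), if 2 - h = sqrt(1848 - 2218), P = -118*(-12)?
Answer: sqrt(1418 - I*sqrt(370)) ≈ 37.657 - 0.2554*I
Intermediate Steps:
P = 1416
h = 2 - I*sqrt(370) (h = 2 - sqrt(1848 - 2218) = 2 - sqrt(-370) = 2 - I*sqrt(370) ≈ 2.0 - 19.235*I)
sqrt(h + P) = sqrt((2 - I*sqrt(370)) + 1416) = sqrt(1418 - I*sqrt(370))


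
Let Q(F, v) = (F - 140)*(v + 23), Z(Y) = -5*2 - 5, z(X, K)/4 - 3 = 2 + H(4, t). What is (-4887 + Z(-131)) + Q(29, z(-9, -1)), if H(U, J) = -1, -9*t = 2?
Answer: -9231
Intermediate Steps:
t = -2/9 (t = -⅑*2 = -2/9 ≈ -0.22222)
z(X, K) = 16 (z(X, K) = 12 + 4*(2 - 1) = 12 + 4*1 = 12 + 4 = 16)
Z(Y) = -15 (Z(Y) = -10 - 5 = -15)
Q(F, v) = (-140 + F)*(23 + v)
(-4887 + Z(-131)) + Q(29, z(-9, -1)) = (-4887 - 15) + (-3220 - 140*16 + 23*29 + 29*16) = -4902 + (-3220 - 2240 + 667 + 464) = -4902 - 4329 = -9231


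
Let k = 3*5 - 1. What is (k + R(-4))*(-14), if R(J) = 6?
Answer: -280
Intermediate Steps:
k = 14 (k = 15 - 1 = 14)
(k + R(-4))*(-14) = (14 + 6)*(-14) = 20*(-14) = -280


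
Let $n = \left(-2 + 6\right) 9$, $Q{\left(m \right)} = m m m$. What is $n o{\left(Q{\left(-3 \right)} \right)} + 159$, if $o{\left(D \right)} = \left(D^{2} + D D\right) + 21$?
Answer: $53403$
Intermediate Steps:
$Q{\left(m \right)} = m^{3}$ ($Q{\left(m \right)} = m^{2} m = m^{3}$)
$o{\left(D \right)} = 21 + 2 D^{2}$ ($o{\left(D \right)} = \left(D^{2} + D^{2}\right) + 21 = 2 D^{2} + 21 = 21 + 2 D^{2}$)
$n = 36$ ($n = 4 \cdot 9 = 36$)
$n o{\left(Q{\left(-3 \right)} \right)} + 159 = 36 \left(21 + 2 \left(\left(-3\right)^{3}\right)^{2}\right) + 159 = 36 \left(21 + 2 \left(-27\right)^{2}\right) + 159 = 36 \left(21 + 2 \cdot 729\right) + 159 = 36 \left(21 + 1458\right) + 159 = 36 \cdot 1479 + 159 = 53244 + 159 = 53403$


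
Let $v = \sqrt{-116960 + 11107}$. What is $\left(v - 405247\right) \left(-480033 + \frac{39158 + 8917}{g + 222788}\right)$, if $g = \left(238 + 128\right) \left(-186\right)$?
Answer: $\frac{30096404959407987}{154712} - \frac{74266817421 i \sqrt{105853}}{154712} \approx 1.9453 \cdot 10^{11} - 1.5618 \cdot 10^{8} i$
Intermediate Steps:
$g = -68076$ ($g = 366 \left(-186\right) = -68076$)
$v = i \sqrt{105853}$ ($v = \sqrt{-105853} = i \sqrt{105853} \approx 325.35 i$)
$\left(v - 405247\right) \left(-480033 + \frac{39158 + 8917}{g + 222788}\right) = \left(i \sqrt{105853} - 405247\right) \left(-480033 + \frac{39158 + 8917}{-68076 + 222788}\right) = \left(-405247 + i \sqrt{105853}\right) \left(-480033 + \frac{48075}{154712}\right) = \left(-405247 + i \sqrt{105853}\right) \left(- \frac{74266817421}{154712}\right) = \frac{30096404959407987}{154712} - \frac{74266817421 i \sqrt{105853}}{154712}$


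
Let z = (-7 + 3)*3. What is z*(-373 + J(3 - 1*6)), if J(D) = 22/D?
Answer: 4564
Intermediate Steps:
z = -12 (z = -4*3 = -12)
z*(-373 + J(3 - 1*6)) = -12*(-373 + 22/(3 - 1*6)) = -12*(-373 + 22/(3 - 6)) = -12*(-373 + 22/(-3)) = -12*(-373 + 22*(-⅓)) = -12*(-373 - 22/3) = -12*(-1141/3) = 4564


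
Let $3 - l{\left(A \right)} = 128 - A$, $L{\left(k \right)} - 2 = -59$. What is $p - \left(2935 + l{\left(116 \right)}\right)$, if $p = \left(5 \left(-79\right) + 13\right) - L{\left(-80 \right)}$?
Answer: $-3251$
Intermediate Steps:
$L{\left(k \right)} = -57$ ($L{\left(k \right)} = 2 - 59 = -57$)
$l{\left(A \right)} = -125 + A$ ($l{\left(A \right)} = 3 - \left(128 - A\right) = 3 + \left(-128 + A\right) = -125 + A$)
$p = -325$ ($p = \left(5 \left(-79\right) + 13\right) - -57 = \left(-395 + 13\right) + 57 = -382 + 57 = -325$)
$p - \left(2935 + l{\left(116 \right)}\right) = -325 - 2926 = -3251$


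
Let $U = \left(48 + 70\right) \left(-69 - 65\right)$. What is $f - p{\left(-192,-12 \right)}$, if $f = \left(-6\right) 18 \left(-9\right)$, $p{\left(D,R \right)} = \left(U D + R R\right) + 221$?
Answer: $-3035297$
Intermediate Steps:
$U = -15812$ ($U = 118 \left(-134\right) = -15812$)
$p{\left(D,R \right)} = 221 + R^{2} - 15812 D$ ($p{\left(D,R \right)} = \left(- 15812 D + R R\right) + 221 = \left(- 15812 D + R^{2}\right) + 221 = \left(R^{2} - 15812 D\right) + 221 = 221 + R^{2} - 15812 D$)
$f = 972$ ($f = \left(-108\right) \left(-9\right) = 972$)
$f - p{\left(-192,-12 \right)} = 972 - \left(221 + \left(-12\right)^{2} - -3035904\right) = 972 - \left(221 + 144 + 3035904\right) = 972 - 3036269 = -3035297$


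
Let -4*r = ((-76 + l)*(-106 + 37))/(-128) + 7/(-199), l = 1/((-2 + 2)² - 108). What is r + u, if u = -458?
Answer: -1642324495/3667968 ≈ -447.75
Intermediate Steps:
l = -1/108 (l = 1/(0² - 108) = 1/(0 - 108) = 1/(-108) = -1/108 ≈ -0.0092593)
r = 37604849/3667968 (r = -(((-76 - 1/108)*(-106 + 37))/(-128) + 7/(-199))/4 = -(-8209/108*(-69)*(-1/128) + 7*(-1/199))/4 = -((188807/36)*(-1/128) - 7/199)/4 = -(-188807/4608 - 7/199)/4 = -¼*(-37604849/916992) = 37604849/3667968 ≈ 10.252)
r + u = 37604849/3667968 - 458 = -1642324495/3667968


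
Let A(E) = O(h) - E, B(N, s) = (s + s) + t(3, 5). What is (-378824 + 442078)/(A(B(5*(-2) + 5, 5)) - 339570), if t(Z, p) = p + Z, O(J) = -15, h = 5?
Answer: -63254/339603 ≈ -0.18626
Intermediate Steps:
t(Z, p) = Z + p
B(N, s) = 8 + 2*s (B(N, s) = (s + s) + (3 + 5) = 2*s + 8 = 8 + 2*s)
A(E) = -15 - E
(-378824 + 442078)/(A(B(5*(-2) + 5, 5)) - 339570) = (-378824 + 442078)/((-15 - (8 + 2*5)) - 339570) = 63254/((-15 - (8 + 10)) - 339570) = 63254/((-15 - 1*18) - 339570) = 63254/((-15 - 18) - 339570) = 63254/(-33 - 339570) = 63254/(-339603) = 63254*(-1/339603) = -63254/339603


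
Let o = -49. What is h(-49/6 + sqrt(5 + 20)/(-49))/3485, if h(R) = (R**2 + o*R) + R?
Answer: 2365649/17719380 ≈ 0.13351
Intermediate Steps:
h(R) = R**2 - 48*R (h(R) = (R**2 - 49*R) + R = R**2 - 48*R)
h(-49/6 + sqrt(5 + 20)/(-49))/3485 = ((-49/6 + sqrt(5 + 20)/(-49))*(-48 + (-49/6 + sqrt(5 + 20)/(-49))))/3485 = ((-49*1/6 + sqrt(25)*(-1/49))*(-48 + (-49*1/6 + sqrt(25)*(-1/49))))*(1/3485) = ((-49/6 + 5*(-1/49))*(-48 + (-49/6 + 5*(-1/49))))*(1/3485) = ((-49/6 - 5/49)*(-48 + (-49/6 - 5/49)))*(1/3485) = -2431*(-48 - 2431/294)/294*(1/3485) = -2431/294*(-16543/294)*(1/3485) = (40216033/86436)*(1/3485) = 2365649/17719380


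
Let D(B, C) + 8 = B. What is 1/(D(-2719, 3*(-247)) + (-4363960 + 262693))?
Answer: -1/4103994 ≈ -2.4366e-7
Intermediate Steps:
D(B, C) = -8 + B
1/(D(-2719, 3*(-247)) + (-4363960 + 262693)) = 1/((-8 - 2719) + (-4363960 + 262693)) = 1/(-2727 - 4101267) = 1/(-4103994) = -1/4103994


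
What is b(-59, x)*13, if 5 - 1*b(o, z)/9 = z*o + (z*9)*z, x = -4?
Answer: -43875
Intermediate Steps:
b(o, z) = 45 - 81*z² - 9*o*z (b(o, z) = 45 - 9*(z*o + (z*9)*z) = 45 - 9*(o*z + (9*z)*z) = 45 - 9*(o*z + 9*z²) = 45 - 9*(9*z² + o*z) = 45 + (-81*z² - 9*o*z) = 45 - 81*z² - 9*o*z)
b(-59, x)*13 = (45 - 81*(-4)² - 9*(-59)*(-4))*13 = (45 - 81*16 - 2124)*13 = (45 - 1296 - 2124)*13 = -3375*13 = -43875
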